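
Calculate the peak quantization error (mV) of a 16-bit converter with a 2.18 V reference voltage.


The maximum quantization error is +/- LSB/2.
LSB = Vref / 2^n = 2.18 / 65536 = 3.326e-05 V
Max error = LSB / 2 = 3.326e-05 / 2 = 1.663e-05 V
Max error = 0.0166 mV

0.0166 mV


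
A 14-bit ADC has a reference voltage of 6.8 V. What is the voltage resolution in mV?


The resolution (LSB) of an ADC is Vref / 2^n.
LSB = 6.8 / 2^14
LSB = 6.8 / 16384
LSB = 0.00041504 V = 0.41503906 mV

0.41503906 mV


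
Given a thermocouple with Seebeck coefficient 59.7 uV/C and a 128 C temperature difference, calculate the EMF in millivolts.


The thermocouple output V = sensitivity * dT.
V = 59.7 uV/C * 128 C
V = 7641.6 uV
V = 7.642 mV

7.642 mV


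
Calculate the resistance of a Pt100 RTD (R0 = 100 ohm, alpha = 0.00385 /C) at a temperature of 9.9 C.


The RTD equation: Rt = R0 * (1 + alpha * T).
Rt = 100 * (1 + 0.00385 * 9.9)
Rt = 100 * (1 + 0.038115)
Rt = 100 * 1.038115
Rt = 103.811 ohm

103.811 ohm


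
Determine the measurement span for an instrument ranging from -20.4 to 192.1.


Span = upper range - lower range.
Span = 192.1 - (-20.4)
Span = 212.5

212.5


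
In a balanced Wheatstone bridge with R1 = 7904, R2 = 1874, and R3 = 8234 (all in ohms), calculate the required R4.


At balance: R1*R4 = R2*R3, so R4 = R2*R3/R1.
R4 = 1874 * 8234 / 7904
R4 = 15430516 / 7904
R4 = 1952.24 ohm

1952.24 ohm


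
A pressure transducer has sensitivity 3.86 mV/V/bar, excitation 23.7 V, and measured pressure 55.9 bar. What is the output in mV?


Output = sensitivity * Vex * P.
Vout = 3.86 * 23.7 * 55.9
Vout = 91.482 * 55.9
Vout = 5113.84 mV

5113.84 mV


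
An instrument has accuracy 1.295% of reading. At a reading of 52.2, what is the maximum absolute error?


Absolute error = (accuracy% / 100) * reading.
Error = (1.295 / 100) * 52.2
Error = 0.01295 * 52.2
Error = 0.676

0.676


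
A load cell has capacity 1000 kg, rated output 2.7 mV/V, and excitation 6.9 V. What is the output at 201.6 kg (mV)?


Vout = rated_output * Vex * (load / capacity).
Vout = 2.7 * 6.9 * (201.6 / 1000)
Vout = 2.7 * 6.9 * 0.2016
Vout = 3.756 mV

3.756 mV


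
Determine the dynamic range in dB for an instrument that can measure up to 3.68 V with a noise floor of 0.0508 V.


Dynamic range = 20 * log10(Vmax / Vnoise).
DR = 20 * log10(3.68 / 0.0508)
DR = 20 * log10(72.44)
DR = 37.2 dB

37.2 dB


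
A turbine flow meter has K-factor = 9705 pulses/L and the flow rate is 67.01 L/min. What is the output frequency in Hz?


Frequency = K * Q / 60 (converting L/min to L/s).
f = 9705 * 67.01 / 60
f = 650332.05 / 60
f = 10838.87 Hz

10838.87 Hz


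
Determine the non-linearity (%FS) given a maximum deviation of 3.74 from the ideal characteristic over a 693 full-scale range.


Linearity error = (max deviation / full scale) * 100%.
Linearity = (3.74 / 693) * 100
Linearity = 0.54 %FS

0.54 %FS


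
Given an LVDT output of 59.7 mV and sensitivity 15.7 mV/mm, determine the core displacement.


Displacement = Vout / sensitivity.
d = 59.7 / 15.7
d = 3.803 mm

3.803 mm


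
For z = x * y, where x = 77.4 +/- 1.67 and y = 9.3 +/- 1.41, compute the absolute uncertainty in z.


For a product z = x*y, the relative uncertainty is:
uz/z = sqrt((ux/x)^2 + (uy/y)^2)
Relative uncertainties: ux/x = 1.67/77.4 = 0.021576
uy/y = 1.41/9.3 = 0.151613
z = 77.4 * 9.3 = 719.8
uz = 719.8 * sqrt(0.021576^2 + 0.151613^2) = 110.234

110.234


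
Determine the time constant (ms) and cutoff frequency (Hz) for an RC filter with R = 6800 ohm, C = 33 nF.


Time constant: tau = R * C.
tau = 6800 * 3.30e-08 = 0.0002244 s
tau = 0.2244 ms
Cutoff frequency: fc = 1 / (2*pi*R*C).
fc = 1 / (2*pi*0.0002244) = 709.25 Hz

tau = 0.2244 ms, fc = 709.25 Hz


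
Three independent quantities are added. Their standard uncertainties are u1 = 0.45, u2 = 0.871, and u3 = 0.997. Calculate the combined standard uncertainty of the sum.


For a sum of independent quantities, uc = sqrt(u1^2 + u2^2 + u3^2).
uc = sqrt(0.45^2 + 0.871^2 + 0.997^2)
uc = sqrt(0.2025 + 0.758641 + 0.994009)
uc = 1.3983

1.3983


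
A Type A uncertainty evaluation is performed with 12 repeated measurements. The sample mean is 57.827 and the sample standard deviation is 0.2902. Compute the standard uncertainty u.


The standard uncertainty for Type A evaluation is u = s / sqrt(n).
u = 0.2902 / sqrt(12)
u = 0.2902 / 3.4641
u = 0.0838

0.0838


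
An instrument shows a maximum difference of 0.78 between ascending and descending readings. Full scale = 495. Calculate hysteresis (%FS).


Hysteresis = (max difference / full scale) * 100%.
H = (0.78 / 495) * 100
H = 0.158 %FS

0.158 %FS


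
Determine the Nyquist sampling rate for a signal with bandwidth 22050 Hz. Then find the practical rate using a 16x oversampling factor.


By Nyquist theorem, fs_min = 2 * fmax.
fs_min = 2 * 22050 = 44100 Hz
Practical rate = 16 * fs_min = 16 * 44100 = 705600 Hz

fs_min = 44100 Hz, fs_practical = 705600 Hz


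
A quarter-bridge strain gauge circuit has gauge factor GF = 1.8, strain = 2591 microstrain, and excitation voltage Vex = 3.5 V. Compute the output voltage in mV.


Quarter bridge output: Vout = (GF * epsilon * Vex) / 4.
Vout = (1.8 * 2591e-6 * 3.5) / 4
Vout = 0.0163233 / 4 V
Vout = 0.00408082 V = 4.0808 mV

4.0808 mV


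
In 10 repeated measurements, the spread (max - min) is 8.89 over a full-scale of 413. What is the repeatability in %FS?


Repeatability = (spread / full scale) * 100%.
R = (8.89 / 413) * 100
R = 2.153 %FS

2.153 %FS


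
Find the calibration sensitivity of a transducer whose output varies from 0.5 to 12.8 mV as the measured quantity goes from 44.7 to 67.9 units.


Sensitivity = (y2 - y1) / (x2 - x1).
S = (12.8 - 0.5) / (67.9 - 44.7)
S = 12.3 / 23.2
S = 0.5302 mV/unit

0.5302 mV/unit


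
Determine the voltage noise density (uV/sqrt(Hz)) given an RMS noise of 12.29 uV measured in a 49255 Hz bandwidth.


Noise spectral density = Vrms / sqrt(BW).
NSD = 12.29 / sqrt(49255)
NSD = 12.29 / 221.9347
NSD = 0.0554 uV/sqrt(Hz)

0.0554 uV/sqrt(Hz)


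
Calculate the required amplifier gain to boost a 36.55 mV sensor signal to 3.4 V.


Gain = Vout / Vin (converting to same units).
G = 3.4 V / 36.55 mV
G = 3400.0 mV / 36.55 mV
G = 93.02

93.02


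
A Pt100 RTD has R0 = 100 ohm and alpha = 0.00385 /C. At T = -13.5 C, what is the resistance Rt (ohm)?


The RTD equation: Rt = R0 * (1 + alpha * T).
Rt = 100 * (1 + 0.00385 * -13.5)
Rt = 100 * (1 + -0.051975)
Rt = 100 * 0.948025
Rt = 94.802 ohm

94.802 ohm


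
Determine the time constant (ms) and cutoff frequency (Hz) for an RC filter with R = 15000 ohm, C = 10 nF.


Time constant: tau = R * C.
tau = 15000 * 1.00e-08 = 0.00015 s
tau = 0.15 ms
Cutoff frequency: fc = 1 / (2*pi*R*C).
fc = 1 / (2*pi*0.00015) = 1061.03 Hz

tau = 0.15 ms, fc = 1061.03 Hz


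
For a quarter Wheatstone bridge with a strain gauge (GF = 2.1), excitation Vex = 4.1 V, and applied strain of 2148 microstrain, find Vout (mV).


Quarter bridge output: Vout = (GF * epsilon * Vex) / 4.
Vout = (2.1 * 2148e-6 * 4.1) / 4
Vout = 0.01849428 / 4 V
Vout = 0.00462357 V = 4.6236 mV

4.6236 mV


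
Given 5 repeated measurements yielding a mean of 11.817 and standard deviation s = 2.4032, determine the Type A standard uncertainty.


The standard uncertainty for Type A evaluation is u = s / sqrt(n).
u = 2.4032 / sqrt(5)
u = 2.4032 / 2.2361
u = 1.0747

1.0747


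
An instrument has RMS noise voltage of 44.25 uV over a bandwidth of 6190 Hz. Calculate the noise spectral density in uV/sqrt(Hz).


Noise spectral density = Vrms / sqrt(BW).
NSD = 44.25 / sqrt(6190)
NSD = 44.25 / 78.6766
NSD = 0.5624 uV/sqrt(Hz)

0.5624 uV/sqrt(Hz)


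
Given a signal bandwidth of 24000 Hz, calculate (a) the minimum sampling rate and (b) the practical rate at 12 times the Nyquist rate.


By Nyquist theorem, fs_min = 2 * fmax.
fs_min = 2 * 24000 = 48000 Hz
Practical rate = 12 * fs_min = 12 * 48000 = 576000 Hz

fs_min = 48000 Hz, fs_practical = 576000 Hz


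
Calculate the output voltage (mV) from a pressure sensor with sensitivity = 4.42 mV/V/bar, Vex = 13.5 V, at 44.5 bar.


Output = sensitivity * Vex * P.
Vout = 4.42 * 13.5 * 44.5
Vout = 59.67 * 44.5
Vout = 2655.32 mV

2655.32 mV


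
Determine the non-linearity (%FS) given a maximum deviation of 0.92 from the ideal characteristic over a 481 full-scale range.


Linearity error = (max deviation / full scale) * 100%.
Linearity = (0.92 / 481) * 100
Linearity = 0.191 %FS

0.191 %FS


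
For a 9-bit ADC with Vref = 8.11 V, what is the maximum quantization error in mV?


The maximum quantization error is +/- LSB/2.
LSB = Vref / 2^n = 8.11 / 512 = 0.01583984 V
Max error = LSB / 2 = 0.01583984 / 2 = 0.00791992 V
Max error = 7.9199 mV

7.9199 mV


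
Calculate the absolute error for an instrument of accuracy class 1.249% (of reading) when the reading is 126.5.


Absolute error = (accuracy% / 100) * reading.
Error = (1.249 / 100) * 126.5
Error = 0.01249 * 126.5
Error = 1.58

1.58


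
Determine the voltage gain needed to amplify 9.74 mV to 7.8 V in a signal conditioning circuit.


Gain = Vout / Vin (converting to same units).
G = 7.8 V / 9.74 mV
G = 7800.0 mV / 9.74 mV
G = 800.82

800.82


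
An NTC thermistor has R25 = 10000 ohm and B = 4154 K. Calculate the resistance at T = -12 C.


NTC thermistor equation: Rt = R25 * exp(B * (1/T - 1/T25)).
T in Kelvin: 261.15 K, T25 = 298.15 K
1/T - 1/T25 = 1/261.15 - 1/298.15 = 0.0004752
B * (1/T - 1/T25) = 4154 * 0.0004752 = 1.974
Rt = 10000 * exp(1.974) = 71992.9 ohm

71992.9 ohm


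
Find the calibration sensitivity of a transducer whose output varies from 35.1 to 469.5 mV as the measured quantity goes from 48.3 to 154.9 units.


Sensitivity = (y2 - y1) / (x2 - x1).
S = (469.5 - 35.1) / (154.9 - 48.3)
S = 434.4 / 106.6
S = 4.075 mV/unit

4.075 mV/unit


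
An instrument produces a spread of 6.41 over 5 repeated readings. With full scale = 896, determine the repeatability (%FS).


Repeatability = (spread / full scale) * 100%.
R = (6.41 / 896) * 100
R = 0.715 %FS

0.715 %FS


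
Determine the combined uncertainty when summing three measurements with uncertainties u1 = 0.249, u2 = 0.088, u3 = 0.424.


For a sum of independent quantities, uc = sqrt(u1^2 + u2^2 + u3^2).
uc = sqrt(0.249^2 + 0.088^2 + 0.424^2)
uc = sqrt(0.062001 + 0.007744 + 0.179776)
uc = 0.4995

0.4995


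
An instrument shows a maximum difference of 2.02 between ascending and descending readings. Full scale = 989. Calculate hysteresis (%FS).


Hysteresis = (max difference / full scale) * 100%.
H = (2.02 / 989) * 100
H = 0.204 %FS

0.204 %FS


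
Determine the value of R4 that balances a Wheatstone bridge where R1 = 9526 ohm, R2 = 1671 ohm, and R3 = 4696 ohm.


At balance: R1*R4 = R2*R3, so R4 = R2*R3/R1.
R4 = 1671 * 4696 / 9526
R4 = 7847016 / 9526
R4 = 823.75 ohm

823.75 ohm


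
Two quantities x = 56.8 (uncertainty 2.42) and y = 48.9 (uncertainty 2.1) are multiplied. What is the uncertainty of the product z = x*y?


For a product z = x*y, the relative uncertainty is:
uz/z = sqrt((ux/x)^2 + (uy/y)^2)
Relative uncertainties: ux/x = 2.42/56.8 = 0.042606
uy/y = 2.1/48.9 = 0.042945
z = 56.8 * 48.9 = 2777.5
uz = 2777.5 * sqrt(0.042606^2 + 0.042945^2) = 168.023

168.023


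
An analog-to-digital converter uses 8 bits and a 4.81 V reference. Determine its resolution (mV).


The resolution (LSB) of an ADC is Vref / 2^n.
LSB = 4.81 / 2^8
LSB = 4.81 / 256
LSB = 0.01878906 V = 18.7890625 mV

18.7890625 mV


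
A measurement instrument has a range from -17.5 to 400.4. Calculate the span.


Span = upper range - lower range.
Span = 400.4 - (-17.5)
Span = 417.9

417.9


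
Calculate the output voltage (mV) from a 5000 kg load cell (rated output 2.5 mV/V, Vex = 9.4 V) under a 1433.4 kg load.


Vout = rated_output * Vex * (load / capacity).
Vout = 2.5 * 9.4 * (1433.4 / 5000)
Vout = 2.5 * 9.4 * 0.28668
Vout = 6.737 mV

6.737 mV


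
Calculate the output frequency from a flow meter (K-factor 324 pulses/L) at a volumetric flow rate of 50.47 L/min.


Frequency = K * Q / 60 (converting L/min to L/s).
f = 324 * 50.47 / 60
f = 16352.28 / 60
f = 272.54 Hz

272.54 Hz


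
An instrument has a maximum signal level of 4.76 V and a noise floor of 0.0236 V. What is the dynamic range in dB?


Dynamic range = 20 * log10(Vmax / Vnoise).
DR = 20 * log10(4.76 / 0.0236)
DR = 20 * log10(201.69)
DR = 46.09 dB

46.09 dB


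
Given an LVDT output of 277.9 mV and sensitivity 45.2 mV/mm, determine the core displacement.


Displacement = Vout / sensitivity.
d = 277.9 / 45.2
d = 6.148 mm

6.148 mm


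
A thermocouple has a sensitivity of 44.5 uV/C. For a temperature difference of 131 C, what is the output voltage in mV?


The thermocouple output V = sensitivity * dT.
V = 44.5 uV/C * 131 C
V = 5829.5 uV
V = 5.83 mV

5.83 mV


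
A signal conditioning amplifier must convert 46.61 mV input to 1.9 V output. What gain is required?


Gain = Vout / Vin (converting to same units).
G = 1.9 V / 46.61 mV
G = 1900.0 mV / 46.61 mV
G = 40.76

40.76


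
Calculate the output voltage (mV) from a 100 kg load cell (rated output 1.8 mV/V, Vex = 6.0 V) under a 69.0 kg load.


Vout = rated_output * Vex * (load / capacity).
Vout = 1.8 * 6.0 * (69.0 / 100)
Vout = 1.8 * 6.0 * 0.69
Vout = 7.452 mV

7.452 mV


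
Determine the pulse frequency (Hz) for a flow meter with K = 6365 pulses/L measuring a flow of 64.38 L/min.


Frequency = K * Q / 60 (converting L/min to L/s).
f = 6365 * 64.38 / 60
f = 409778.7 / 60
f = 6829.64 Hz

6829.64 Hz


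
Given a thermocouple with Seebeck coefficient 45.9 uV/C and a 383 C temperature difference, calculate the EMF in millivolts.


The thermocouple output V = sensitivity * dT.
V = 45.9 uV/C * 383 C
V = 17579.7 uV
V = 17.58 mV

17.58 mV


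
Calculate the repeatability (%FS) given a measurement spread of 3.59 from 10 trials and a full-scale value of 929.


Repeatability = (spread / full scale) * 100%.
R = (3.59 / 929) * 100
R = 0.386 %FS

0.386 %FS


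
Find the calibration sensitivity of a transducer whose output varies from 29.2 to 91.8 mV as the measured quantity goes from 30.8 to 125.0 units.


Sensitivity = (y2 - y1) / (x2 - x1).
S = (91.8 - 29.2) / (125.0 - 30.8)
S = 62.6 / 94.2
S = 0.6645 mV/unit

0.6645 mV/unit


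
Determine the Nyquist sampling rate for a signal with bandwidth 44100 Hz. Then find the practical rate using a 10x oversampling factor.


By Nyquist theorem, fs_min = 2 * fmax.
fs_min = 2 * 44100 = 88200 Hz
Practical rate = 10 * fs_min = 10 * 88200 = 882000 Hz

fs_min = 88200 Hz, fs_practical = 882000 Hz


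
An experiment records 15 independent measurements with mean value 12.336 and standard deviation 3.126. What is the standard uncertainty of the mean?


The standard uncertainty for Type A evaluation is u = s / sqrt(n).
u = 3.126 / sqrt(15)
u = 3.126 / 3.873
u = 0.8071

0.8071


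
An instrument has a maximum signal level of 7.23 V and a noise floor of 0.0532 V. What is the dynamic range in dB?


Dynamic range = 20 * log10(Vmax / Vnoise).
DR = 20 * log10(7.23 / 0.0532)
DR = 20 * log10(135.9)
DR = 42.66 dB

42.66 dB


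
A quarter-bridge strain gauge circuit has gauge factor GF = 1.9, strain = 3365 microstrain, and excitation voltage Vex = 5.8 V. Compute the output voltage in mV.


Quarter bridge output: Vout = (GF * epsilon * Vex) / 4.
Vout = (1.9 * 3365e-6 * 5.8) / 4
Vout = 0.0370823 / 4 V
Vout = 0.00927057 V = 9.2706 mV

9.2706 mV


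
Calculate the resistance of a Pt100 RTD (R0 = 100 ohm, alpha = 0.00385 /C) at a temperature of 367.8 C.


The RTD equation: Rt = R0 * (1 + alpha * T).
Rt = 100 * (1 + 0.00385 * 367.8)
Rt = 100 * (1 + 1.41603)
Rt = 100 * 2.41603
Rt = 241.603 ohm

241.603 ohm


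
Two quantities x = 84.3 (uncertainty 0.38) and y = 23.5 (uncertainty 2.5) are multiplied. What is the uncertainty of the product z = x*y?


For a product z = x*y, the relative uncertainty is:
uz/z = sqrt((ux/x)^2 + (uy/y)^2)
Relative uncertainties: ux/x = 0.38/84.3 = 0.004508
uy/y = 2.5/23.5 = 0.106383
z = 84.3 * 23.5 = 1981.0
uz = 1981.0 * sqrt(0.004508^2 + 0.106383^2) = 210.939

210.939


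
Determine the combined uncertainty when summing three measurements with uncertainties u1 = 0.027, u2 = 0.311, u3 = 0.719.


For a sum of independent quantities, uc = sqrt(u1^2 + u2^2 + u3^2).
uc = sqrt(0.027^2 + 0.311^2 + 0.719^2)
uc = sqrt(0.000729 + 0.096721 + 0.516961)
uc = 0.7838

0.7838


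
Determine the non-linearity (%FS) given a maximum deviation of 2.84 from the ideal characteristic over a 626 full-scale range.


Linearity error = (max deviation / full scale) * 100%.
Linearity = (2.84 / 626) * 100
Linearity = 0.454 %FS

0.454 %FS


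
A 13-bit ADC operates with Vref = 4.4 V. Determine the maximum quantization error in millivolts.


The maximum quantization error is +/- LSB/2.
LSB = Vref / 2^n = 4.4 / 8192 = 0.00053711 V
Max error = LSB / 2 = 0.00053711 / 2 = 0.00026855 V
Max error = 0.2686 mV

0.2686 mV


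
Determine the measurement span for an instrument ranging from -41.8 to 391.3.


Span = upper range - lower range.
Span = 391.3 - (-41.8)
Span = 433.1

433.1


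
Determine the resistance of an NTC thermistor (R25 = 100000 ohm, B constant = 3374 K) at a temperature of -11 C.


NTC thermistor equation: Rt = R25 * exp(B * (1/T - 1/T25)).
T in Kelvin: 262.15 K, T25 = 298.15 K
1/T - 1/T25 = 1/262.15 - 1/298.15 = 0.00046059
B * (1/T - 1/T25) = 3374 * 0.00046059 = 1.554
Rt = 100000 * exp(1.554) = 473055.5 ohm

473055.5 ohm


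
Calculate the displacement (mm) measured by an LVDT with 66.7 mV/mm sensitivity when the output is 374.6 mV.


Displacement = Vout / sensitivity.
d = 374.6 / 66.7
d = 5.616 mm

5.616 mm


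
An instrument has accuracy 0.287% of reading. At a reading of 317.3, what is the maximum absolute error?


Absolute error = (accuracy% / 100) * reading.
Error = (0.287 / 100) * 317.3
Error = 0.00287 * 317.3
Error = 0.9107

0.9107


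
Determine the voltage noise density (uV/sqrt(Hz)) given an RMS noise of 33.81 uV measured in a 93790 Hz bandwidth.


Noise spectral density = Vrms / sqrt(BW).
NSD = 33.81 / sqrt(93790)
NSD = 33.81 / 306.2515
NSD = 0.1104 uV/sqrt(Hz)

0.1104 uV/sqrt(Hz)


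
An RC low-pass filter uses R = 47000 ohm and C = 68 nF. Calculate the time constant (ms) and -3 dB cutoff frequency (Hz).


Time constant: tau = R * C.
tau = 47000 * 6.80e-08 = 0.003196 s
tau = 3.196 ms
Cutoff frequency: fc = 1 / (2*pi*R*C).
fc = 1 / (2*pi*0.003196) = 49.8 Hz

tau = 3.196 ms, fc = 49.8 Hz


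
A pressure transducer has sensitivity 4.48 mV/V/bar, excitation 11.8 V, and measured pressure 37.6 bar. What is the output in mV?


Output = sensitivity * Vex * P.
Vout = 4.48 * 11.8 * 37.6
Vout = 52.864 * 37.6
Vout = 1987.69 mV

1987.69 mV


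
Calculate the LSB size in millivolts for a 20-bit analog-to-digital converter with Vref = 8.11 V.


The resolution (LSB) of an ADC is Vref / 2^n.
LSB = 8.11 / 2^20
LSB = 8.11 / 1048576
LSB = 7.73e-06 V = 0.0077343 mV

0.0077343 mV


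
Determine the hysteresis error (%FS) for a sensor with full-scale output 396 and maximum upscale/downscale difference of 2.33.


Hysteresis = (max difference / full scale) * 100%.
H = (2.33 / 396) * 100
H = 0.588 %FS

0.588 %FS


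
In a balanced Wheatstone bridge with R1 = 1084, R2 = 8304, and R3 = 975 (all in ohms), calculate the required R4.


At balance: R1*R4 = R2*R3, so R4 = R2*R3/R1.
R4 = 8304 * 975 / 1084
R4 = 8096400 / 1084
R4 = 7469.0 ohm

7469.0 ohm


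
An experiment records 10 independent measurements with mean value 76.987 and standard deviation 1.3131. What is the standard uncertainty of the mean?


The standard uncertainty for Type A evaluation is u = s / sqrt(n).
u = 1.3131 / sqrt(10)
u = 1.3131 / 3.1623
u = 0.4152

0.4152


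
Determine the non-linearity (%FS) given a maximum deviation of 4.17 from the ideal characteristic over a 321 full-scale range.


Linearity error = (max deviation / full scale) * 100%.
Linearity = (4.17 / 321) * 100
Linearity = 1.299 %FS

1.299 %FS


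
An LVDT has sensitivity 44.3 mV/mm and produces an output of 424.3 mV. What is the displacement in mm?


Displacement = Vout / sensitivity.
d = 424.3 / 44.3
d = 9.578 mm

9.578 mm


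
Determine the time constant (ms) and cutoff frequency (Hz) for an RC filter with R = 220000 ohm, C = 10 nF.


Time constant: tau = R * C.
tau = 220000 * 1.00e-08 = 0.0022 s
tau = 2.2 ms
Cutoff frequency: fc = 1 / (2*pi*R*C).
fc = 1 / (2*pi*0.0022) = 72.34 Hz

tau = 2.2 ms, fc = 72.34 Hz


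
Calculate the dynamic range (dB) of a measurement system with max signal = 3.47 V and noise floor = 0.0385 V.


Dynamic range = 20 * log10(Vmax / Vnoise).
DR = 20 * log10(3.47 / 0.0385)
DR = 20 * log10(90.13)
DR = 39.1 dB

39.1 dB


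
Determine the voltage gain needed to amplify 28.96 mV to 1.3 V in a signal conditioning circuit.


Gain = Vout / Vin (converting to same units).
G = 1.3 V / 28.96 mV
G = 1300.0 mV / 28.96 mV
G = 44.89

44.89


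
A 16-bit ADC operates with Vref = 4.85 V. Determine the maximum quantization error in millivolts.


The maximum quantization error is +/- LSB/2.
LSB = Vref / 2^n = 4.85 / 65536 = 7.401e-05 V
Max error = LSB / 2 = 7.401e-05 / 2 = 3.7e-05 V
Max error = 0.037 mV

0.037 mV


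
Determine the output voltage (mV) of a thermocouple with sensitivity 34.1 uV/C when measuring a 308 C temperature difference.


The thermocouple output V = sensitivity * dT.
V = 34.1 uV/C * 308 C
V = 10502.8 uV
V = 10.503 mV

10.503 mV


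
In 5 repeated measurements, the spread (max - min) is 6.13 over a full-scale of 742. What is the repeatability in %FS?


Repeatability = (spread / full scale) * 100%.
R = (6.13 / 742) * 100
R = 0.826 %FS

0.826 %FS


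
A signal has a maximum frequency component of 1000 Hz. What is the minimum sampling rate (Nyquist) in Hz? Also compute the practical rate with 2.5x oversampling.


By Nyquist theorem, fs_min = 2 * fmax.
fs_min = 2 * 1000 = 2000 Hz
Practical rate = 2.5 * fs_min = 2.5 * 2000 = 5000 Hz

fs_min = 2000 Hz, fs_practical = 5000 Hz


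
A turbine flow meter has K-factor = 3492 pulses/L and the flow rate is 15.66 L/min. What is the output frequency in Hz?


Frequency = K * Q / 60 (converting L/min to L/s).
f = 3492 * 15.66 / 60
f = 54684.72 / 60
f = 911.41 Hz

911.41 Hz


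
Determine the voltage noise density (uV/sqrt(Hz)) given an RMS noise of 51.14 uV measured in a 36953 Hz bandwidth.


Noise spectral density = Vrms / sqrt(BW).
NSD = 51.14 / sqrt(36953)
NSD = 51.14 / 192.2316
NSD = 0.266 uV/sqrt(Hz)

0.266 uV/sqrt(Hz)


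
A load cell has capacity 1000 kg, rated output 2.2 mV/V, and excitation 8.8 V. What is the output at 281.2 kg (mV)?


Vout = rated_output * Vex * (load / capacity).
Vout = 2.2 * 8.8 * (281.2 / 1000)
Vout = 2.2 * 8.8 * 0.2812
Vout = 5.444 mV

5.444 mV


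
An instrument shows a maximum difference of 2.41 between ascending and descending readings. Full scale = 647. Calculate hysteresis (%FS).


Hysteresis = (max difference / full scale) * 100%.
H = (2.41 / 647) * 100
H = 0.372 %FS

0.372 %FS


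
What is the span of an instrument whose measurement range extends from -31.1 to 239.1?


Span = upper range - lower range.
Span = 239.1 - (-31.1)
Span = 270.2

270.2


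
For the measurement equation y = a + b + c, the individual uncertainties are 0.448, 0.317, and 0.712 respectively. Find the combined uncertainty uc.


For a sum of independent quantities, uc = sqrt(u1^2 + u2^2 + u3^2).
uc = sqrt(0.448^2 + 0.317^2 + 0.712^2)
uc = sqrt(0.200704 + 0.100489 + 0.506944)
uc = 0.899

0.899


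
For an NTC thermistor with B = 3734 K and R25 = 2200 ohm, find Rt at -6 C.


NTC thermistor equation: Rt = R25 * exp(B * (1/T - 1/T25)).
T in Kelvin: 267.15 K, T25 = 298.15 K
1/T - 1/T25 = 1/267.15 - 1/298.15 = 0.0003892
B * (1/T - 1/T25) = 3734 * 0.0003892 = 1.4533
Rt = 2200 * exp(1.4533) = 9409.6 ohm

9409.6 ohm


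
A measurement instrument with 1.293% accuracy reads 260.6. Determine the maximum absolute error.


Absolute error = (accuracy% / 100) * reading.
Error = (1.293 / 100) * 260.6
Error = 0.01293 * 260.6
Error = 3.3696

3.3696


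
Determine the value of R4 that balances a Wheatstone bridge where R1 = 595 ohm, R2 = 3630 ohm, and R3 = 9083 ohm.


At balance: R1*R4 = R2*R3, so R4 = R2*R3/R1.
R4 = 3630 * 9083 / 595
R4 = 32971290 / 595
R4 = 55413.93 ohm

55413.93 ohm


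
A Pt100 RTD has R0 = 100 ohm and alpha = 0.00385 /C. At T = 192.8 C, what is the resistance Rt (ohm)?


The RTD equation: Rt = R0 * (1 + alpha * T).
Rt = 100 * (1 + 0.00385 * 192.8)
Rt = 100 * (1 + 0.74228)
Rt = 100 * 1.74228
Rt = 174.228 ohm

174.228 ohm


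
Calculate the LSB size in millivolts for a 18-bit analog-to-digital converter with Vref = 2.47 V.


The resolution (LSB) of an ADC is Vref / 2^n.
LSB = 2.47 / 2^18
LSB = 2.47 / 262144
LSB = 9.42e-06 V = 0.0094223 mV

0.0094223 mV


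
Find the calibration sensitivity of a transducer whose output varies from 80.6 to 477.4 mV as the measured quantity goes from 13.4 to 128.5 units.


Sensitivity = (y2 - y1) / (x2 - x1).
S = (477.4 - 80.6) / (128.5 - 13.4)
S = 396.8 / 115.1
S = 3.4474 mV/unit

3.4474 mV/unit


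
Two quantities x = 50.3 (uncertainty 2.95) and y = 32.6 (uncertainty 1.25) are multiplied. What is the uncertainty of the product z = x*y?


For a product z = x*y, the relative uncertainty is:
uz/z = sqrt((ux/x)^2 + (uy/y)^2)
Relative uncertainties: ux/x = 2.95/50.3 = 0.058648
uy/y = 1.25/32.6 = 0.038344
z = 50.3 * 32.6 = 1639.8
uz = 1639.8 * sqrt(0.058648^2 + 0.038344^2) = 114.9

114.9


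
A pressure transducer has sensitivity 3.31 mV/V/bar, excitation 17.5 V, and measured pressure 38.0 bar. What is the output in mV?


Output = sensitivity * Vex * P.
Vout = 3.31 * 17.5 * 38.0
Vout = 57.925 * 38.0
Vout = 2201.15 mV

2201.15 mV


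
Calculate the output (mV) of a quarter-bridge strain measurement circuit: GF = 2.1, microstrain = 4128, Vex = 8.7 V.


Quarter bridge output: Vout = (GF * epsilon * Vex) / 4.
Vout = (2.1 * 4128e-6 * 8.7) / 4
Vout = 0.07541856 / 4 V
Vout = 0.01885464 V = 18.8546 mV

18.8546 mV


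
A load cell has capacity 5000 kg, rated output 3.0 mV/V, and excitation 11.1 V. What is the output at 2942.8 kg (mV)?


Vout = rated_output * Vex * (load / capacity).
Vout = 3.0 * 11.1 * (2942.8 / 5000)
Vout = 3.0 * 11.1 * 0.58856
Vout = 19.599 mV

19.599 mV


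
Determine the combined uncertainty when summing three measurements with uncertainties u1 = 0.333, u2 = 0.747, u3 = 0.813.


For a sum of independent quantities, uc = sqrt(u1^2 + u2^2 + u3^2).
uc = sqrt(0.333^2 + 0.747^2 + 0.813^2)
uc = sqrt(0.110889 + 0.558009 + 0.660969)
uc = 1.1532

1.1532


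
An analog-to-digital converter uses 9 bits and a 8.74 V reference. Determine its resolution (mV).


The resolution (LSB) of an ADC is Vref / 2^n.
LSB = 8.74 / 2^9
LSB = 8.74 / 512
LSB = 0.01707031 V = 17.0703125 mV

17.0703125 mV


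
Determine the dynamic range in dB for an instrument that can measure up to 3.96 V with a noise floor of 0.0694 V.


Dynamic range = 20 * log10(Vmax / Vnoise).
DR = 20 * log10(3.96 / 0.0694)
DR = 20 * log10(57.06)
DR = 35.13 dB

35.13 dB


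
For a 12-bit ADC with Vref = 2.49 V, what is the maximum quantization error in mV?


The maximum quantization error is +/- LSB/2.
LSB = Vref / 2^n = 2.49 / 4096 = 0.00060791 V
Max error = LSB / 2 = 0.00060791 / 2 = 0.00030396 V
Max error = 0.304 mV

0.304 mV


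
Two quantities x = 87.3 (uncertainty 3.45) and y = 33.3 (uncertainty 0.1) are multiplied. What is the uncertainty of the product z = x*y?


For a product z = x*y, the relative uncertainty is:
uz/z = sqrt((ux/x)^2 + (uy/y)^2)
Relative uncertainties: ux/x = 3.45/87.3 = 0.039519
uy/y = 0.1/33.3 = 0.003003
z = 87.3 * 33.3 = 2907.1
uz = 2907.1 * sqrt(0.039519^2 + 0.003003^2) = 115.216

115.216


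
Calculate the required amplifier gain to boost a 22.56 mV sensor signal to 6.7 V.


Gain = Vout / Vin (converting to same units).
G = 6.7 V / 22.56 mV
G = 6700.0 mV / 22.56 mV
G = 296.99

296.99


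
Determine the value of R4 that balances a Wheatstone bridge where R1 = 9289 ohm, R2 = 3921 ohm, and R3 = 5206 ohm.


At balance: R1*R4 = R2*R3, so R4 = R2*R3/R1.
R4 = 3921 * 5206 / 9289
R4 = 20412726 / 9289
R4 = 2197.52 ohm

2197.52 ohm


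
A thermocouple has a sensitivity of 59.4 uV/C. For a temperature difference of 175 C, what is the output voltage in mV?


The thermocouple output V = sensitivity * dT.
V = 59.4 uV/C * 175 C
V = 10395.0 uV
V = 10.395 mV

10.395 mV


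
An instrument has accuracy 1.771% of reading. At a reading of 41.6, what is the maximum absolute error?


Absolute error = (accuracy% / 100) * reading.
Error = (1.771 / 100) * 41.6
Error = 0.01771 * 41.6
Error = 0.7367

0.7367


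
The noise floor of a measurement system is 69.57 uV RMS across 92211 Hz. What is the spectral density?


Noise spectral density = Vrms / sqrt(BW).
NSD = 69.57 / sqrt(92211)
NSD = 69.57 / 303.6626
NSD = 0.2291 uV/sqrt(Hz)

0.2291 uV/sqrt(Hz)


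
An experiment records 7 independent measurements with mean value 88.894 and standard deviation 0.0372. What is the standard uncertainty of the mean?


The standard uncertainty for Type A evaluation is u = s / sqrt(n).
u = 0.0372 / sqrt(7)
u = 0.0372 / 2.6458
u = 0.0141

0.0141


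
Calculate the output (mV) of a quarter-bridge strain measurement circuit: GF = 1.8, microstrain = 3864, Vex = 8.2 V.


Quarter bridge output: Vout = (GF * epsilon * Vex) / 4.
Vout = (1.8 * 3864e-6 * 8.2) / 4
Vout = 0.05703264 / 4 V
Vout = 0.01425816 V = 14.2582 mV

14.2582 mV


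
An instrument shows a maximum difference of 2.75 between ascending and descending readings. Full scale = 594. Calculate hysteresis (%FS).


Hysteresis = (max difference / full scale) * 100%.
H = (2.75 / 594) * 100
H = 0.463 %FS

0.463 %FS


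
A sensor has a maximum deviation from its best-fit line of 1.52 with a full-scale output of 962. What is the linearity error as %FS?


Linearity error = (max deviation / full scale) * 100%.
Linearity = (1.52 / 962) * 100
Linearity = 0.158 %FS

0.158 %FS


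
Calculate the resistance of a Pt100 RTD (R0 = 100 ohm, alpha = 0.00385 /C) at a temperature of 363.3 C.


The RTD equation: Rt = R0 * (1 + alpha * T).
Rt = 100 * (1 + 0.00385 * 363.3)
Rt = 100 * (1 + 1.398705)
Rt = 100 * 2.398705
Rt = 239.871 ohm

239.871 ohm


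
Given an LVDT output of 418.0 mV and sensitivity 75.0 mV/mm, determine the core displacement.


Displacement = Vout / sensitivity.
d = 418.0 / 75.0
d = 5.573 mm

5.573 mm


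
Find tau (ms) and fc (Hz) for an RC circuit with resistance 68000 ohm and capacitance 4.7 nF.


Time constant: tau = R * C.
tau = 68000 * 4.70e-09 = 0.0003196 s
tau = 0.3196 ms
Cutoff frequency: fc = 1 / (2*pi*R*C).
fc = 1 / (2*pi*0.0003196) = 497.98 Hz

tau = 0.3196 ms, fc = 497.98 Hz


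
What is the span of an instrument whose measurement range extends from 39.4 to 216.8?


Span = upper range - lower range.
Span = 216.8 - (39.4)
Span = 177.4

177.4


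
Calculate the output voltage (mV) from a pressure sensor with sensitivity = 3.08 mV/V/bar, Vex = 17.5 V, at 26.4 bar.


Output = sensitivity * Vex * P.
Vout = 3.08 * 17.5 * 26.4
Vout = 53.9 * 26.4
Vout = 1422.96 mV

1422.96 mV


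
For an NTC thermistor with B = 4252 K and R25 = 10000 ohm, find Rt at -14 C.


NTC thermistor equation: Rt = R25 * exp(B * (1/T - 1/T25)).
T in Kelvin: 259.15 K, T25 = 298.15 K
1/T - 1/T25 = 1/259.15 - 1/298.15 = 0.00050475
B * (1/T - 1/T25) = 4252 * 0.00050475 = 2.1462
Rt = 10000 * exp(2.1462) = 85523.7 ohm

85523.7 ohm


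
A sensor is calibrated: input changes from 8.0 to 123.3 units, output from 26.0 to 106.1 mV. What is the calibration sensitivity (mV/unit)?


Sensitivity = (y2 - y1) / (x2 - x1).
S = (106.1 - 26.0) / (123.3 - 8.0)
S = 80.1 / 115.3
S = 0.6947 mV/unit

0.6947 mV/unit


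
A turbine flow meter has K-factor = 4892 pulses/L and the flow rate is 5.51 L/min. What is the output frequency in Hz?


Frequency = K * Q / 60 (converting L/min to L/s).
f = 4892 * 5.51 / 60
f = 26954.92 / 60
f = 449.25 Hz

449.25 Hz


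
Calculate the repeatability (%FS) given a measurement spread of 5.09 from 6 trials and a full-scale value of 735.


Repeatability = (spread / full scale) * 100%.
R = (5.09 / 735) * 100
R = 0.693 %FS

0.693 %FS


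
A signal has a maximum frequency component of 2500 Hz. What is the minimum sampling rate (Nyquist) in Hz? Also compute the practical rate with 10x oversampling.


By Nyquist theorem, fs_min = 2 * fmax.
fs_min = 2 * 2500 = 5000 Hz
Practical rate = 10 * fs_min = 10 * 5000 = 50000 Hz

fs_min = 5000 Hz, fs_practical = 50000 Hz


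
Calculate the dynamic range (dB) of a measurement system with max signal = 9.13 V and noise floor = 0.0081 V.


Dynamic range = 20 * log10(Vmax / Vnoise).
DR = 20 * log10(9.13 / 0.0081)
DR = 20 * log10(1127.16)
DR = 61.04 dB

61.04 dB


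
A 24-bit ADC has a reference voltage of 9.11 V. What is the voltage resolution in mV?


The resolution (LSB) of an ADC is Vref / 2^n.
LSB = 9.11 / 2^24
LSB = 9.11 / 16777216
LSB = 5.4e-07 V = 0.000543 mV

0.000543 mV


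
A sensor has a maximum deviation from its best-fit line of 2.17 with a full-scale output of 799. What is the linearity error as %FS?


Linearity error = (max deviation / full scale) * 100%.
Linearity = (2.17 / 799) * 100
Linearity = 0.272 %FS

0.272 %FS


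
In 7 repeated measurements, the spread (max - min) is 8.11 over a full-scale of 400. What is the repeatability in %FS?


Repeatability = (spread / full scale) * 100%.
R = (8.11 / 400) * 100
R = 2.027 %FS

2.027 %FS


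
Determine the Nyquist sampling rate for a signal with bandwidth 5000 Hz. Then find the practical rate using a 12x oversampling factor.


By Nyquist theorem, fs_min = 2 * fmax.
fs_min = 2 * 5000 = 10000 Hz
Practical rate = 12 * fs_min = 12 * 10000 = 120000 Hz

fs_min = 10000 Hz, fs_practical = 120000 Hz


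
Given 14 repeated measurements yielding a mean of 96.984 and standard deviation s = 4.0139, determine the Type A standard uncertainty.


The standard uncertainty for Type A evaluation is u = s / sqrt(n).
u = 4.0139 / sqrt(14)
u = 4.0139 / 3.7417
u = 1.0728

1.0728


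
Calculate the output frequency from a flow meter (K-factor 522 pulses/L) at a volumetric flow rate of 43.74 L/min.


Frequency = K * Q / 60 (converting L/min to L/s).
f = 522 * 43.74 / 60
f = 22832.28 / 60
f = 380.54 Hz

380.54 Hz


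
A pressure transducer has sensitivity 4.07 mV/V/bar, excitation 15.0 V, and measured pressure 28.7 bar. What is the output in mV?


Output = sensitivity * Vex * P.
Vout = 4.07 * 15.0 * 28.7
Vout = 61.05 * 28.7
Vout = 1752.13 mV

1752.13 mV


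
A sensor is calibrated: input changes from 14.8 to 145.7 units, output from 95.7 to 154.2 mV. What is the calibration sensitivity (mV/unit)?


Sensitivity = (y2 - y1) / (x2 - x1).
S = (154.2 - 95.7) / (145.7 - 14.8)
S = 58.5 / 130.9
S = 0.4469 mV/unit

0.4469 mV/unit


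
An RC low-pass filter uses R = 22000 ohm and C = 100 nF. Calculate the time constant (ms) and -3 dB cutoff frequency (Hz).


Time constant: tau = R * C.
tau = 22000 * 1.00e-07 = 0.0022 s
tau = 2.2 ms
Cutoff frequency: fc = 1 / (2*pi*R*C).
fc = 1 / (2*pi*0.0022) = 72.34 Hz

tau = 2.2 ms, fc = 72.34 Hz


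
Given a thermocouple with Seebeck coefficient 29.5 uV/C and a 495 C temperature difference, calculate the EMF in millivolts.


The thermocouple output V = sensitivity * dT.
V = 29.5 uV/C * 495 C
V = 14602.5 uV
V = 14.602 mV

14.602 mV


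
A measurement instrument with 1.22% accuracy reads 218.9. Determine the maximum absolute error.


Absolute error = (accuracy% / 100) * reading.
Error = (1.22 / 100) * 218.9
Error = 0.0122 * 218.9
Error = 2.6706

2.6706


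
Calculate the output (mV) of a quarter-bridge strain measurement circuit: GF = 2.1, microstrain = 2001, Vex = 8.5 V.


Quarter bridge output: Vout = (GF * epsilon * Vex) / 4.
Vout = (2.1 * 2001e-6 * 8.5) / 4
Vout = 0.03571785 / 4 V
Vout = 0.00892946 V = 8.9295 mV

8.9295 mV


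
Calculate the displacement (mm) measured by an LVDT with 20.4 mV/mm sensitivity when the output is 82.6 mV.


Displacement = Vout / sensitivity.
d = 82.6 / 20.4
d = 4.049 mm

4.049 mm


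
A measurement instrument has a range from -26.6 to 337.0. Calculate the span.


Span = upper range - lower range.
Span = 337.0 - (-26.6)
Span = 363.6

363.6


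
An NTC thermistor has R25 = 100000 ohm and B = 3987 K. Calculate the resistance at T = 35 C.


NTC thermistor equation: Rt = R25 * exp(B * (1/T - 1/T25)).
T in Kelvin: 308.15 K, T25 = 298.15 K
1/T - 1/T25 = 1/308.15 - 1/298.15 = -0.00010884
B * (1/T - 1/T25) = 3987 * -0.00010884 = -0.434
Rt = 100000 * exp(-0.434) = 64793.8 ohm

64793.8 ohm


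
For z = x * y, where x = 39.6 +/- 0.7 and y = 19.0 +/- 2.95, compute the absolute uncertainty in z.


For a product z = x*y, the relative uncertainty is:
uz/z = sqrt((ux/x)^2 + (uy/y)^2)
Relative uncertainties: ux/x = 0.7/39.6 = 0.017677
uy/y = 2.95/19.0 = 0.155263
z = 39.6 * 19.0 = 752.4
uz = 752.4 * sqrt(0.017677^2 + 0.155263^2) = 117.575

117.575


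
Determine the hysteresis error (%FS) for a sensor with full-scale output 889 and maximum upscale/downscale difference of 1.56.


Hysteresis = (max difference / full scale) * 100%.
H = (1.56 / 889) * 100
H = 0.175 %FS

0.175 %FS


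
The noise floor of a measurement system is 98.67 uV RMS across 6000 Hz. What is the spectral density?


Noise spectral density = Vrms / sqrt(BW).
NSD = 98.67 / sqrt(6000)
NSD = 98.67 / 77.4597
NSD = 1.2738 uV/sqrt(Hz)

1.2738 uV/sqrt(Hz)


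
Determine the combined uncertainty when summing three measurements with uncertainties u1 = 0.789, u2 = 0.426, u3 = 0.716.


For a sum of independent quantities, uc = sqrt(u1^2 + u2^2 + u3^2).
uc = sqrt(0.789^2 + 0.426^2 + 0.716^2)
uc = sqrt(0.622521 + 0.181476 + 0.512656)
uc = 1.1475

1.1475


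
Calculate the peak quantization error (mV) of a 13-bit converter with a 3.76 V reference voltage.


The maximum quantization error is +/- LSB/2.
LSB = Vref / 2^n = 3.76 / 8192 = 0.00045898 V
Max error = LSB / 2 = 0.00045898 / 2 = 0.00022949 V
Max error = 0.2295 mV

0.2295 mV


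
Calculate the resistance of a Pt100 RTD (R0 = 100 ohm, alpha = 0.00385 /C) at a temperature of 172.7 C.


The RTD equation: Rt = R0 * (1 + alpha * T).
Rt = 100 * (1 + 0.00385 * 172.7)
Rt = 100 * (1 + 0.664895)
Rt = 100 * 1.664895
Rt = 166.489 ohm

166.489 ohm


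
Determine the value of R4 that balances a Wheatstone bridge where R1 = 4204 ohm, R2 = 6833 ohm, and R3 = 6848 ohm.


At balance: R1*R4 = R2*R3, so R4 = R2*R3/R1.
R4 = 6833 * 6848 / 4204
R4 = 46792384 / 4204
R4 = 11130.44 ohm

11130.44 ohm


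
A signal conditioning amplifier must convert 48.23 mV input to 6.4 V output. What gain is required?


Gain = Vout / Vin (converting to same units).
G = 6.4 V / 48.23 mV
G = 6400.0 mV / 48.23 mV
G = 132.7

132.7


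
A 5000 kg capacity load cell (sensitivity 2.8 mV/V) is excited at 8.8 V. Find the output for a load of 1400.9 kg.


Vout = rated_output * Vex * (load / capacity).
Vout = 2.8 * 8.8 * (1400.9 / 5000)
Vout = 2.8 * 8.8 * 0.28018
Vout = 6.904 mV

6.904 mV


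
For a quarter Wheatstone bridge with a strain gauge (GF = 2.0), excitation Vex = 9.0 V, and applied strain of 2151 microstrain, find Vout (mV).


Quarter bridge output: Vout = (GF * epsilon * Vex) / 4.
Vout = (2.0 * 2151e-6 * 9.0) / 4
Vout = 0.038718 / 4 V
Vout = 0.0096795 V = 9.6795 mV

9.6795 mV


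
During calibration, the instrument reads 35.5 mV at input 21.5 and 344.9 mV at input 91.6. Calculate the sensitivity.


Sensitivity = (y2 - y1) / (x2 - x1).
S = (344.9 - 35.5) / (91.6 - 21.5)
S = 309.4 / 70.1
S = 4.4137 mV/unit

4.4137 mV/unit
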